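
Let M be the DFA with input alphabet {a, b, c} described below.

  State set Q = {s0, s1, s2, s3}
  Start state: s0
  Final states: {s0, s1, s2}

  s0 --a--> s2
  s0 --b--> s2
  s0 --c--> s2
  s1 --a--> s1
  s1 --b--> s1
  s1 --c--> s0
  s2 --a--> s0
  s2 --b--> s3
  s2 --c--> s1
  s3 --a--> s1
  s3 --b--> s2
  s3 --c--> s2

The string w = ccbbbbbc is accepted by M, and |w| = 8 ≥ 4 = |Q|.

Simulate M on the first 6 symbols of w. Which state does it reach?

State sequence: s0 -c-> s2 -c-> s1 -b-> s1 -b-> s1 -b-> s1 -b-> s1

After reading 6 characters, M is in state s1.

s1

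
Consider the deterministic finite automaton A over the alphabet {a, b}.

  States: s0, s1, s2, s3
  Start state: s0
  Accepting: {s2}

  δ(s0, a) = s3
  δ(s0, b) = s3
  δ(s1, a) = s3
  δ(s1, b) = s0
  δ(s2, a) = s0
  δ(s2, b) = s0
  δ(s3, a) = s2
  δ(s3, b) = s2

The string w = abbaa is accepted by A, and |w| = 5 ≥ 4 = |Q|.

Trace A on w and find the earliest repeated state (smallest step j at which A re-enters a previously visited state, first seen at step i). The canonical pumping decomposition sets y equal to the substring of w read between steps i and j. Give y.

Run of A on w = a b b a a:
  step 0: s0  (start)
  step 1: s3  (read a: s0→s3)
  step 2: s2  (read b: s3→s2)
  step 3: s0  (read b: s2→s0)   ← first repeat (s0 seen earlier)
  step 4: s3  (read a: s0→s3)
  step 5: s2  (read a: s3→s2)

So i = 0, j = 3, giving x = w[0:0] = ε, y = w[0:3] = abb, z = w[3:5] = aa.
Check: |xy| = 3 ≤ 4 and |y| = 3 ≥ 1. Reading y takes A from s0 back to s0, so every xyⁱz is accepted.

abb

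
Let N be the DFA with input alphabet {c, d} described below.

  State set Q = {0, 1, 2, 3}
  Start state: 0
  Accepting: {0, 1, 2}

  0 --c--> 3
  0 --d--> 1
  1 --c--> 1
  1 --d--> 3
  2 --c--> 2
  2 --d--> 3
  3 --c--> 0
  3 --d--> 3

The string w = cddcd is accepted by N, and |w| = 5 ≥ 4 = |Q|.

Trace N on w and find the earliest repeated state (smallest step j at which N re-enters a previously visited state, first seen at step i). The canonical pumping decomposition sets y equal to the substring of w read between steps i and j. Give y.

d

State sequence: 0 -c-> 3 -d-> 3 -d-> 3 -c-> 0 -d-> 1
First repeat at step 2: 3 was already visited.

So i = 1, j = 2, giving x = w[0:1] = c, y = w[1:2] = d, z = w[2:5] = dcd.
Check: |xy| = 2 ≤ 4 and |y| = 1 ≥ 1. Reading y takes N from 3 back to 3, so every xyⁱz is accepted.
The DFA has 4 states, so the proof of the pumping lemma guarantees a repeated state among the first 4+1 visited; the segment between the two visits is the pumpable y.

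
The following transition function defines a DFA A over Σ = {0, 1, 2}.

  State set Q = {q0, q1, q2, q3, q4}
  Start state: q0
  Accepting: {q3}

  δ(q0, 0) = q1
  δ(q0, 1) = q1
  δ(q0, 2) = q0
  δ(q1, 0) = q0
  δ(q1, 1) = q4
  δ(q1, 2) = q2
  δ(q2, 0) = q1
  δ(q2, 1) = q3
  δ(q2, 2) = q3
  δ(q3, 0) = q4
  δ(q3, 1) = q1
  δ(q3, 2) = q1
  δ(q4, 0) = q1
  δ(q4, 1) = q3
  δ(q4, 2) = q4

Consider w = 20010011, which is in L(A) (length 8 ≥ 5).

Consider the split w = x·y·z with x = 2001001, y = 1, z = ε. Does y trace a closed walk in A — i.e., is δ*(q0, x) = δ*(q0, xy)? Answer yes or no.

no

State sequence: q0 -2-> q0 -0-> q1 -0-> q0 -1-> q1 -0-> q0 -0-> q1 -1-> q4 -1-> q3

After x (step 7): q4. After xy (step 8): q3.
They differ (q4 ≠ q3), so y is not a cycle from the state after x; this split is not the one the pumping-lemma construction produces, and pumping y need not keep the string in L(A).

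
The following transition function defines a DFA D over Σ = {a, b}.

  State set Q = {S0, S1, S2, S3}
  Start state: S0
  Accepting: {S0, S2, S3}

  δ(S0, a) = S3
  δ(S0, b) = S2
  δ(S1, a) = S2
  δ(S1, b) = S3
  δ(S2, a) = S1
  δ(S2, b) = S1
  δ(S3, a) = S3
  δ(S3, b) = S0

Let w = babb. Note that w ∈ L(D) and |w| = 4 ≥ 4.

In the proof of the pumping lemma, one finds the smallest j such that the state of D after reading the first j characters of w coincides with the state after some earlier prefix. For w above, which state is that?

Run of D on w = b a b b:
  step 0: S0  (start)
  step 1: S2  (read b: S0→S2)
  step 2: S1  (read a: S2→S1)
  step 3: S3  (read b: S1→S3)
  step 4: S0  (read b: S3→S0)   ← first repeat (S0 seen earlier)

The earliest repeat is at step j = 4: D is in S0, which it already visited at step i = 0.

S0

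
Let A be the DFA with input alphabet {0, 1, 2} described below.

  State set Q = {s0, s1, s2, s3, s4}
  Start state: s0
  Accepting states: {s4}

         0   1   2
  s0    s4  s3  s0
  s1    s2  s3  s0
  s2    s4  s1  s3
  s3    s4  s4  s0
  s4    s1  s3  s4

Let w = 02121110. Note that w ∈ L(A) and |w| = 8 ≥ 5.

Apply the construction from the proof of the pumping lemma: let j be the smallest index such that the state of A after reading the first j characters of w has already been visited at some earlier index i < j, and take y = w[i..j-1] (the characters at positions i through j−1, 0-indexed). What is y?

State sequence: s0 -0-> s4 -2-> s4 -1-> s3 -2-> s0 -1-> s3 -1-> s4 -1-> s3 -0-> s4
First repeat at step 2: s4 was already visited.

So i = 1, j = 2, giving x = w[0:1] = 0, y = w[1:2] = 2, z = w[2:8] = 121110.
Check: |xy| = 2 ≤ 5 and |y| = 1 ≥ 1. Reading y takes A from s4 back to s4, so every xyⁱz is accepted.
Pumping length from the standard proof: p = 5 (the number of states). The repeated state found above gives |xy| = j ≤ 5 and |y| = j − i ≥ 1.

2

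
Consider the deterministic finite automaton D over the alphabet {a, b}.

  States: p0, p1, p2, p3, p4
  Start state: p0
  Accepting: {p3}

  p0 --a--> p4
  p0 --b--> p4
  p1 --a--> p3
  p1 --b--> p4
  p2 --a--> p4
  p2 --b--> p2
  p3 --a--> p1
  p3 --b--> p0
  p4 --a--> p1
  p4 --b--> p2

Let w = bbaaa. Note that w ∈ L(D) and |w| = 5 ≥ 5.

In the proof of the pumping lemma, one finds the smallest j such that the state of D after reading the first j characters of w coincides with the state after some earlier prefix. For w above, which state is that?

Run of D on w = b b a a a:
  step 0: p0  (start)
  step 1: p4  (read b: p0→p4)
  step 2: p2  (read b: p4→p2)
  step 3: p4  (read a: p2→p4)   ← first repeat (p4 seen earlier)
  step 4: p1  (read a: p4→p1)
  step 5: p3  (read a: p1→p3)

The earliest repeat is at step j = 3: D is in p4, which it already visited at step i = 1.
Since D has 5 states, any run of length ≥ 5 visits 5+1 states, so by pigeonhole some state repeats within the first 5 steps — that repeat gives the pumpable loop.

p4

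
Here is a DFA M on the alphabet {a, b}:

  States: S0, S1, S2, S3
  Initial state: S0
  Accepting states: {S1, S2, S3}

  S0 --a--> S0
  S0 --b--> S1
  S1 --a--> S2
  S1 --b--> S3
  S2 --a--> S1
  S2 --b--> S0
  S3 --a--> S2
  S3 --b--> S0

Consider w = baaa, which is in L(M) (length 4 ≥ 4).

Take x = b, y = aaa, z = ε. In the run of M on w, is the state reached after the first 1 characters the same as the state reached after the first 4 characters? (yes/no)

no

Run of M on the first 4 characters of w = b a a a:
  step 0: S0  (start)
  step 1: S1  (read b: S0→S1)
  step 2: S2  (read a: S1→S2)
  step 3: S1  (read a: S2→S1)
  step 4: S2  (read a: S1→S2)

After x (step 1): S1. After xy (step 4): S2.
They differ (S1 ≠ S2), so y is not a cycle from the state after x; this split is not the one the pumping-lemma construction produces, and pumping y need not keep the string in L(M).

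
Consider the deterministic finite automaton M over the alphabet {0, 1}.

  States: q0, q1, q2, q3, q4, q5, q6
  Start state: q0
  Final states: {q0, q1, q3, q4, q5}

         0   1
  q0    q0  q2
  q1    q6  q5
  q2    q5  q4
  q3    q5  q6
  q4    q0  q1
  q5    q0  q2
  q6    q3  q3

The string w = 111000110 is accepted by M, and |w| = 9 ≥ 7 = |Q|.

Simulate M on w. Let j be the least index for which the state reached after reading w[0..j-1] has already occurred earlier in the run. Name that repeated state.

q2

Run of M on w = 1 1 1 0 0 0 1 1 0:
  step 0: q0  (start)
  step 1: q2  (read 1: q0→q2)
  step 2: q4  (read 1: q2→q4)
  step 3: q1  (read 1: q4→q1)
  step 4: q6  (read 0: q1→q6)
  step 5: q3  (read 0: q6→q3)
  step 6: q5  (read 0: q3→q5)
  step 7: q2  (read 1: q5→q2)   ← first repeat (q2 seen earlier)
  step 8: q4  (read 1: q2→q4)
  step 9: q0  (read 0: q4→q0)

The earliest repeat is at step j = 7: M is in q2, which it already visited at step i = 1.
The DFA has 7 states, so the proof of the pumping lemma guarantees a repeated state among the first 7+1 visited; the segment between the two visits is the pumpable y.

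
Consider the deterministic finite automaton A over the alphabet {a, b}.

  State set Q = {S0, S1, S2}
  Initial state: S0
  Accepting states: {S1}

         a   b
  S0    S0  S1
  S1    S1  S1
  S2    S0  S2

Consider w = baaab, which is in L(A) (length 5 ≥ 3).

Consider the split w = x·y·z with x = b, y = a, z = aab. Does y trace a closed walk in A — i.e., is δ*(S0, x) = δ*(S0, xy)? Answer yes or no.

yes

State sequence: S0 -b-> S1 -a-> S1

After x (step 1): S1. After xy (step 2): S1.
They match, so y = a drives A around a cycle from S1 back to itself; pumping y any number of times keeps A in S1 before reading z, and xyⁱz ∈ L(A) for every i ≥ 0.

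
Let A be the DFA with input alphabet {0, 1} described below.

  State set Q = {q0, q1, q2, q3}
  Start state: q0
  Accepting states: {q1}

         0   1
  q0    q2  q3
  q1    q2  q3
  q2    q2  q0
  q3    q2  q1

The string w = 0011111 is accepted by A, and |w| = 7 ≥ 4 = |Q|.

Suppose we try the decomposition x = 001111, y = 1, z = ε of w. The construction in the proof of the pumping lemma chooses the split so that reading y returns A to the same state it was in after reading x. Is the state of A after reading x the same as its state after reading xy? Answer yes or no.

no

State sequence: q0 -0-> q2 -0-> q2 -1-> q0 -1-> q3 -1-> q1 -1-> q3 -1-> q1

After x (step 6): q3. After xy (step 7): q1.
They differ (q3 ≠ q1), so y is not a cycle from the state after x; this split is not the one the pumping-lemma construction produces, and pumping y need not keep the string in L(A).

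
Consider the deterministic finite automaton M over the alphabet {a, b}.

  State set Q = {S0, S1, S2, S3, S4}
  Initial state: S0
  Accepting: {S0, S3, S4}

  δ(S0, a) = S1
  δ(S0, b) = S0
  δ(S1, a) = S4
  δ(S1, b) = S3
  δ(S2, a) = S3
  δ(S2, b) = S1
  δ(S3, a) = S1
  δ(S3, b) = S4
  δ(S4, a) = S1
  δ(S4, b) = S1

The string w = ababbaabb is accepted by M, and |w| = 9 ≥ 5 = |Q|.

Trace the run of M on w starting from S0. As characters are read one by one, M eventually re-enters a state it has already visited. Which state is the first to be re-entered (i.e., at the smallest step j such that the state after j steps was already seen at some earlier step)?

Run of M on w = a b a b b a a b b:
  step 0: S0  (start)
  step 1: S1  (read a: S0→S1)
  step 2: S3  (read b: S1→S3)
  step 3: S1  (read a: S3→S1)   ← first repeat (S1 seen earlier)
  step 4: S3  (read b: S1→S3)
  step 5: S4  (read b: S3→S4)
  step 6: S1  (read a: S4→S1)
  step 7: S4  (read a: S1→S4)
  step 8: S1  (read b: S4→S1)
  step 9: S3  (read b: S1→S3)

The earliest repeat is at step j = 3: M is in S1, which it already visited at step i = 1.
Pumping length from the standard proof: p = 5 (the number of states). The repeated state found above gives |xy| = j ≤ 5 and |y| = j − i ≥ 1.

S1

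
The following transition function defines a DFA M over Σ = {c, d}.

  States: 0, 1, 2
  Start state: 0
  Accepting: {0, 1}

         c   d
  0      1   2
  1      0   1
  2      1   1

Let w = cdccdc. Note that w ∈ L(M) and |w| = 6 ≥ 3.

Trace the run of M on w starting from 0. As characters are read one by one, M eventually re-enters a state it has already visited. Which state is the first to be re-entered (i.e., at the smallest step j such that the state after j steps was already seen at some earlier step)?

Run of M on w = c d c c d c:
  step 0: 0  (start)
  step 1: 1  (read c: 0→1)
  step 2: 1  (read d: 1→1)   ← first repeat (1 seen earlier)
  step 3: 0  (read c: 1→0)
  step 4: 1  (read c: 0→1)
  step 5: 1  (read d: 1→1)
  step 6: 0  (read c: 1→0)

The earliest repeat is at step j = 2: M is in 1, which it already visited at step i = 1.
Pumping length from the standard proof: p = 3 (the number of states). The repeated state found above gives |xy| = j ≤ 3 and |y| = j − i ≥ 1.

1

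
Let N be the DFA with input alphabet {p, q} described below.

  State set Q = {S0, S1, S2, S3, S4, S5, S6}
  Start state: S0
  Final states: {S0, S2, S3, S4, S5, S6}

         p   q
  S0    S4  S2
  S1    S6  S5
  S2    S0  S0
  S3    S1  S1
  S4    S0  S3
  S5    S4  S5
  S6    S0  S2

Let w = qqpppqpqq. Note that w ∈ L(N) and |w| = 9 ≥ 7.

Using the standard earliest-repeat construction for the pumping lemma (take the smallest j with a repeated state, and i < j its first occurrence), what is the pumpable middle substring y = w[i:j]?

Run of N on w = q q p p p q p q q:
  step 0: S0  (start)
  step 1: S2  (read q: S0→S2)
  step 2: S0  (read q: S2→S0)   ← first repeat (S0 seen earlier)
  step 3: S4  (read p: S0→S4)
  step 4: S0  (read p: S4→S0)
  step 5: S4  (read p: S0→S4)
  step 6: S3  (read q: S4→S3)
  step 7: S1  (read p: S3→S1)
  step 8: S5  (read q: S1→S5)
  step 9: S5  (read q: S5→S5)

So i = 0, j = 2, giving x = w[0:0] = ε, y = w[0:2] = qq, z = w[2:9] = pppqpqq.
Check: |xy| = 2 ≤ 7 and |y| = 2 ≥ 1. Reading y takes N from S0 back to S0, so every xyⁱz is accepted.

qq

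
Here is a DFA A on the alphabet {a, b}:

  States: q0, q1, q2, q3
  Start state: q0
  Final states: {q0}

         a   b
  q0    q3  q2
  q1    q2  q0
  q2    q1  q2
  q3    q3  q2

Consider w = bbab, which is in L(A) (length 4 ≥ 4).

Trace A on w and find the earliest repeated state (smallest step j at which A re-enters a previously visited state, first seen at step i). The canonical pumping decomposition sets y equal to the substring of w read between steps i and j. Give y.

State sequence: q0 -b-> q2 -b-> q2 -a-> q1 -b-> q0
First repeat at step 2: q2 was already visited.

So i = 1, j = 2, giving x = w[0:1] = b, y = w[1:2] = b, z = w[2:4] = ab.
Check: |xy| = 2 ≤ 4 and |y| = 1 ≥ 1. Reading y takes A from q2 back to q2, so every xyⁱz is accepted.

b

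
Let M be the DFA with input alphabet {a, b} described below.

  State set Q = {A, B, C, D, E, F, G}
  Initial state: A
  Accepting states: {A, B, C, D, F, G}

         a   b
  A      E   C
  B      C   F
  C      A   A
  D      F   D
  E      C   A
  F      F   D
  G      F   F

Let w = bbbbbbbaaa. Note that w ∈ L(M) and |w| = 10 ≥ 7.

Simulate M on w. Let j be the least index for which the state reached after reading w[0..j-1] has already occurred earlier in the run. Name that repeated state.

State sequence: A -b-> C -b-> A -b-> C -b-> A -b-> C -b-> A -b-> C -a-> A -a-> E -a-> C
First repeat at step 2: A was already visited.

The earliest repeat is at step j = 2: M is in A, which it already visited at step i = 0.
The DFA has 7 states, so the proof of the pumping lemma guarantees a repeated state among the first 7+1 visited; the segment between the two visits is the pumpable y.

A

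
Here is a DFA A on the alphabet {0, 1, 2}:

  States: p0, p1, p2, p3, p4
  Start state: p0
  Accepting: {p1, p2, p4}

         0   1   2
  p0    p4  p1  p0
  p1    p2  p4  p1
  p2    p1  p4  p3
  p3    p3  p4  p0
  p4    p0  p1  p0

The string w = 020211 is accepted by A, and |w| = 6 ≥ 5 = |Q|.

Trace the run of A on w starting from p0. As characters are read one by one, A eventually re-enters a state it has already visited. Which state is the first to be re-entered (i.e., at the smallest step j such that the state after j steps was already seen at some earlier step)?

Run of A on w = 0 2 0 2 1 1:
  step 0: p0  (start)
  step 1: p4  (read 0: p0→p4)
  step 2: p0  (read 2: p4→p0)   ← first repeat (p0 seen earlier)
  step 3: p4  (read 0: p0→p4)
  step 4: p0  (read 2: p4→p0)
  step 5: p1  (read 1: p0→p1)
  step 6: p4  (read 1: p1→p4)

The earliest repeat is at step j = 2: A is in p0, which it already visited at step i = 0.

p0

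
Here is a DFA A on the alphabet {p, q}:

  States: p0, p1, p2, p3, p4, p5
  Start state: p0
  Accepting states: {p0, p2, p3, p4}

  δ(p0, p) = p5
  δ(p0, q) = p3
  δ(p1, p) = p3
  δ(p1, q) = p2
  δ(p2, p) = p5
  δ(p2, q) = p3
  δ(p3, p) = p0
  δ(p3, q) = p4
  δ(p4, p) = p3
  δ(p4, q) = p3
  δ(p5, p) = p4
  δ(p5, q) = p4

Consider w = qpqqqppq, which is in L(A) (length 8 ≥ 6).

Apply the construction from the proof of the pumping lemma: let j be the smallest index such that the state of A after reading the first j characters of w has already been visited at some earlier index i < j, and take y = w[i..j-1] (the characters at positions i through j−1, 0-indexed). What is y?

State sequence: p0 -q-> p3 -p-> p0 -q-> p3 -q-> p4 -q-> p3 -p-> p0 -p-> p5 -q-> p4
First repeat at step 2: p0 was already visited.

So i = 0, j = 2, giving x = w[0:0] = ε, y = w[0:2] = qp, z = w[2:8] = qqqppq.
Check: |xy| = 2 ≤ 6 and |y| = 2 ≥ 1. Reading y takes A from p0 back to p0, so every xyⁱz is accepted.

qp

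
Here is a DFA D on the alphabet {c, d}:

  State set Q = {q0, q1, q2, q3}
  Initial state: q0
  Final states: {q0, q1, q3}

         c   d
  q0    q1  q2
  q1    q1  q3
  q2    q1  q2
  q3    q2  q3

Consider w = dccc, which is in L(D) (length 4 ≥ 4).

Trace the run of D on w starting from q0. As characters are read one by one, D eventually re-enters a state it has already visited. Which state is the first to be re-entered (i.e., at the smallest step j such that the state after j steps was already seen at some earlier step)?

Run of D on w = d c c c:
  step 0: q0  (start)
  step 1: q2  (read d: q0→q2)
  step 2: q1  (read c: q2→q1)
  step 3: q1  (read c: q1→q1)   ← first repeat (q1 seen earlier)
  step 4: q1  (read c: q1→q1)

The earliest repeat is at step j = 3: D is in q1, which it already visited at step i = 2.
Since D has 4 states, any run of length ≥ 4 visits 4+1 states, so by pigeonhole some state repeats within the first 4 steps — that repeat gives the pumpable loop.

q1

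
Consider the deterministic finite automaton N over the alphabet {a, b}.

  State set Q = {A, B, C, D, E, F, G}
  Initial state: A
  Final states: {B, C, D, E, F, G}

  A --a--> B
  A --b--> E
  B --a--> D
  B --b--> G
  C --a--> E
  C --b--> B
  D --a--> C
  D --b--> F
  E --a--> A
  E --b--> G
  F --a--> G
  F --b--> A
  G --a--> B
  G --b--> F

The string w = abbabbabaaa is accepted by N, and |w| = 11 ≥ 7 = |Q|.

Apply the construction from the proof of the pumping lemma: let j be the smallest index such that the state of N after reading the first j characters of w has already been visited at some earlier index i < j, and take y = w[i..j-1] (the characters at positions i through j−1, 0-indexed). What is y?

State sequence: A -a-> B -b-> G -b-> F -a-> G -b-> F -b-> A -a-> B -b-> G -a-> B -a-> D -a-> C
First repeat at step 4: G was already visited.

So i = 2, j = 4, giving x = w[0:2] = ab, y = w[2:4] = ba, z = w[4:11] = bbabaaa.
Check: |xy| = 4 ≤ 7 and |y| = 2 ≥ 1. Reading y takes N from G back to G, so every xyⁱz is accepted.

ba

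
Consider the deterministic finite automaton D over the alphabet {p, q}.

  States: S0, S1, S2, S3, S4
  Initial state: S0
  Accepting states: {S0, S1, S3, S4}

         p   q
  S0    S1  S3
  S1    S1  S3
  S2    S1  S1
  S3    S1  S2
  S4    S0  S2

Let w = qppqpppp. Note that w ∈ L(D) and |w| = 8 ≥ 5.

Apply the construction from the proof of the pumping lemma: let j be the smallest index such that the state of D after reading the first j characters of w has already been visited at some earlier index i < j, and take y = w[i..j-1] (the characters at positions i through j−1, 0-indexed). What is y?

State sequence: S0 -q-> S3 -p-> S1 -p-> S1 -q-> S3 -p-> S1 -p-> S1 -p-> S1 -p-> S1
First repeat at step 3: S1 was already visited.

So i = 2, j = 3, giving x = w[0:2] = qp, y = w[2:3] = p, z = w[3:8] = qpppp.
Check: |xy| = 3 ≤ 5 and |y| = 1 ≥ 1. Reading y takes D from S1 back to S1, so every xyⁱz is accepted.
The DFA has 5 states, so the proof of the pumping lemma guarantees a repeated state among the first 5+1 visited; the segment between the two visits is the pumpable y.

p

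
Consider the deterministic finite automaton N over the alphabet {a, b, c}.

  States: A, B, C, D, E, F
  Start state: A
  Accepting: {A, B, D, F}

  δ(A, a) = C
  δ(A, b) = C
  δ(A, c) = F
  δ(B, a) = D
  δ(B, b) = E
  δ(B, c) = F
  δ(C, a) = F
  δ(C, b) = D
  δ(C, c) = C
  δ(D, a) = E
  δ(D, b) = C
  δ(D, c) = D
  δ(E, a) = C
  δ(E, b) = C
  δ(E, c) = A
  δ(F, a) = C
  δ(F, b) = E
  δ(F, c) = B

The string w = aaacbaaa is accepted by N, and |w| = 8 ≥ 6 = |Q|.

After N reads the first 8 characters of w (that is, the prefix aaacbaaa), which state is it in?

Run of N on the first 8 characters of w = a a a c b a a a:
  step 0: A  (start)
  step 1: C  (read a: A→C)
  step 2: F  (read a: C→F)
  step 3: C  (read a: F→C)
  step 4: C  (read c: C→C)
  step 5: D  (read b: C→D)
  step 6: E  (read a: D→E)
  step 7: C  (read a: E→C)
  step 8: F  (read a: C→F)

After reading 8 characters, N is in state F.
(This kind of state-tracing is the core of the pumping-lemma construction: with 6 states, pigeonhole forces a repeat within the first 6 steps.)

F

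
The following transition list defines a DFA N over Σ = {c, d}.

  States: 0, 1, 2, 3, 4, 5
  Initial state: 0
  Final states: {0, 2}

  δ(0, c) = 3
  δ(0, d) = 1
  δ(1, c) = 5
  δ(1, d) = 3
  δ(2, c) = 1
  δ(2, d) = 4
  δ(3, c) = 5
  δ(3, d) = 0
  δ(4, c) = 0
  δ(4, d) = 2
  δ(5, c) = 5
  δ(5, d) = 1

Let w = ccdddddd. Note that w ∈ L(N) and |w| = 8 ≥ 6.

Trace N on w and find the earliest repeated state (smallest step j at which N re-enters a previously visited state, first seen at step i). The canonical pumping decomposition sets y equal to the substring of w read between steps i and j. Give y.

cdd

Run of N on w = c c d d d d d d:
  step 0: 0  (start)
  step 1: 3  (read c: 0→3)
  step 2: 5  (read c: 3→5)
  step 3: 1  (read d: 5→1)
  step 4: 3  (read d: 1→3)   ← first repeat (3 seen earlier)
  step 5: 0  (read d: 3→0)
  step 6: 1  (read d: 0→1)
  step 7: 3  (read d: 1→3)
  step 8: 0  (read d: 3→0)

So i = 1, j = 4, giving x = w[0:1] = c, y = w[1:4] = cdd, z = w[4:8] = dddd.
Check: |xy| = 4 ≤ 6 and |y| = 3 ≥ 1. Reading y takes N from 3 back to 3, so every xyⁱz is accepted.
The DFA has 6 states, so the proof of the pumping lemma guarantees a repeated state among the first 6+1 visited; the segment between the two visits is the pumpable y.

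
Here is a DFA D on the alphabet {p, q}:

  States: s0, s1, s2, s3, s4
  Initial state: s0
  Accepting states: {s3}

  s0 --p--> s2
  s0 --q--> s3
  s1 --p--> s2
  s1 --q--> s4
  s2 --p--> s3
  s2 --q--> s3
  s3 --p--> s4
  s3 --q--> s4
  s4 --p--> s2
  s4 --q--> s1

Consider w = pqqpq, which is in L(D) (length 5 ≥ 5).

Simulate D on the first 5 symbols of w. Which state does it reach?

State sequence: s0 -p-> s2 -q-> s3 -q-> s4 -p-> s2 -q-> s3

After reading 5 characters, D is in state s3.

s3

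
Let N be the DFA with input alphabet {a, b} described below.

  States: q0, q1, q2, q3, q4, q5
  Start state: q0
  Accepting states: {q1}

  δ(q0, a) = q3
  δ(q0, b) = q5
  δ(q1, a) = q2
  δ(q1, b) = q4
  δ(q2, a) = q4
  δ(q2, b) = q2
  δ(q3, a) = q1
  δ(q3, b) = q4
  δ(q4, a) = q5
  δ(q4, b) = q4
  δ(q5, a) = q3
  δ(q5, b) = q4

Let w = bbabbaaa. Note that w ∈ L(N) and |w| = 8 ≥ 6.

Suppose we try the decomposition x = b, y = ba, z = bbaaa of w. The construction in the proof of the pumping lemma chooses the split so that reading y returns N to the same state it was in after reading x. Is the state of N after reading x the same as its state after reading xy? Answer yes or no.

State sequence: q0 -b-> q5 -b-> q4 -a-> q5

After x (step 1): q5. After xy (step 3): q5.
They match, so y = ba drives N around a cycle from q5 back to itself; pumping y any number of times keeps N in q5 before reading z, and xyⁱz ∈ L(N) for every i ≥ 0.

yes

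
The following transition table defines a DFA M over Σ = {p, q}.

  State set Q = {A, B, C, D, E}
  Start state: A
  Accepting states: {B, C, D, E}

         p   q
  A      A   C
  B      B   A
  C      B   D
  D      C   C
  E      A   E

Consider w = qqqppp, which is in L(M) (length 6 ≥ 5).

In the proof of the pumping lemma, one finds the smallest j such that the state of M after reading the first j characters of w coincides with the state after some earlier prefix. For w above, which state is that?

C

State sequence: A -q-> C -q-> D -q-> C -p-> B -p-> B -p-> B
First repeat at step 3: C was already visited.

The earliest repeat is at step j = 3: M is in C, which it already visited at step i = 1.
Pumping length from the standard proof: p = 5 (the number of states). The repeated state found above gives |xy| = j ≤ 5 and |y| = j − i ≥ 1.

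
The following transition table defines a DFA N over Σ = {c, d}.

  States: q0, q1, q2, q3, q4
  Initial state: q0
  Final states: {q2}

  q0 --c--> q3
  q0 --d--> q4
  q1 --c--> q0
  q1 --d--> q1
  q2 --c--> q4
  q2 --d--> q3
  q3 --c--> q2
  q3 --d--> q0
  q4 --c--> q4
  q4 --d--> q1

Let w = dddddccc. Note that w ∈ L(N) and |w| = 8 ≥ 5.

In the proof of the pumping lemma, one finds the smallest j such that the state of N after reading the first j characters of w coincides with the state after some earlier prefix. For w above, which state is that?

q1

State sequence: q0 -d-> q4 -d-> q1 -d-> q1 -d-> q1 -d-> q1 -c-> q0 -c-> q3 -c-> q2
First repeat at step 3: q1 was already visited.

The earliest repeat is at step j = 3: N is in q1, which it already visited at step i = 2.
Pumping length from the standard proof: p = 5 (the number of states). The repeated state found above gives |xy| = j ≤ 5 and |y| = j − i ≥ 1.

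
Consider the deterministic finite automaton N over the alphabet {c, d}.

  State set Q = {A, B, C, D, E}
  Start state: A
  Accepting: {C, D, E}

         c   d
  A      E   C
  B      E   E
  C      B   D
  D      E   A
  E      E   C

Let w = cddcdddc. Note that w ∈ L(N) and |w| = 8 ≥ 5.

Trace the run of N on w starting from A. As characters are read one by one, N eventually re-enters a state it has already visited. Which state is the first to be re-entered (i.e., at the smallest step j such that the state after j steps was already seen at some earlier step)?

Run of N on w = c d d c d d d c:
  step 0: A  (start)
  step 1: E  (read c: A→E)
  step 2: C  (read d: E→C)
  step 3: D  (read d: C→D)
  step 4: E  (read c: D→E)   ← first repeat (E seen earlier)
  step 5: C  (read d: E→C)
  step 6: D  (read d: C→D)
  step 7: A  (read d: D→A)
  step 8: E  (read c: A→E)

The earliest repeat is at step j = 4: N is in E, which it already visited at step i = 1.
Pumping length from the standard proof: p = 5 (the number of states). The repeated state found above gives |xy| = j ≤ 5 and |y| = j − i ≥ 1.

E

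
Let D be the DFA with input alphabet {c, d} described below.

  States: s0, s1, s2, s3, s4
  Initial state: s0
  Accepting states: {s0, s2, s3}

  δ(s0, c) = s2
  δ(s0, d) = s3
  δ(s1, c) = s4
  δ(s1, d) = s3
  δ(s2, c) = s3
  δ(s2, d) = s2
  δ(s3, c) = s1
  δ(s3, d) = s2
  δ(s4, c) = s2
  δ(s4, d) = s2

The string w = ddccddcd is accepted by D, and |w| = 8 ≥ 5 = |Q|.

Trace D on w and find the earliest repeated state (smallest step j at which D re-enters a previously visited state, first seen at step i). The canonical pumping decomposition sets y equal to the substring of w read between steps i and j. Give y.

dc

State sequence: s0 -d-> s3 -d-> s2 -c-> s3 -c-> s1 -d-> s3 -d-> s2 -c-> s3 -d-> s2
First repeat at step 3: s3 was already visited.

So i = 1, j = 3, giving x = w[0:1] = d, y = w[1:3] = dc, z = w[3:8] = cddcd.
Check: |xy| = 3 ≤ 5 and |y| = 2 ≥ 1. Reading y takes D from s3 back to s3, so every xyⁱz is accepted.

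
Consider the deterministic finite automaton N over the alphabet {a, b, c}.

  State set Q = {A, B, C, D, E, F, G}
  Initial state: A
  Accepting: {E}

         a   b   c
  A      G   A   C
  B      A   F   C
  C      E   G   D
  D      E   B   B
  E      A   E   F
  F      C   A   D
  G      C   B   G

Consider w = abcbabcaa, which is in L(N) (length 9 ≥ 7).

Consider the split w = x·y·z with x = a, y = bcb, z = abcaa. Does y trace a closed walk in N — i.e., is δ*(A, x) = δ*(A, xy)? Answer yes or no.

yes

Run of N on the first 4 characters of w = a b c b:
  step 0: A  (start)
  step 1: G  (read a: A→G)
  step 2: B  (read b: G→B)
  step 3: C  (read c: B→C)
  step 4: G  (read b: C→G)

After x (step 1): G. After xy (step 4): G.
They match, so y = bcb drives N around a cycle from G back to itself; pumping y any number of times keeps N in G before reading z, and xyⁱz ∈ L(N) for every i ≥ 0.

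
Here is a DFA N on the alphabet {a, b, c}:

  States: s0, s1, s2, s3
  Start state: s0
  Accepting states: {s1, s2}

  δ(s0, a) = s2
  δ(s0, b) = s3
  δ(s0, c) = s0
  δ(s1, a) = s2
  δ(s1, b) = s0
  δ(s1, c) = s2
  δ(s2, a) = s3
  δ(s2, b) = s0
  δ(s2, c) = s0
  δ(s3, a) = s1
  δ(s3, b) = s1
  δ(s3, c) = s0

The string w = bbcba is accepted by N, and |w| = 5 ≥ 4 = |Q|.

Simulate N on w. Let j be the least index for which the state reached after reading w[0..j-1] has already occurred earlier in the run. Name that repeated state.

Run of N on w = b b c b a:
  step 0: s0  (start)
  step 1: s3  (read b: s0→s3)
  step 2: s1  (read b: s3→s1)
  step 3: s2  (read c: s1→s2)
  step 4: s0  (read b: s2→s0)   ← first repeat (s0 seen earlier)
  step 5: s2  (read a: s0→s2)

The earliest repeat is at step j = 4: N is in s0, which it already visited at step i = 0.
Pumping length from the standard proof: p = 4 (the number of states). The repeated state found above gives |xy| = j ≤ 4 and |y| = j − i ≥ 1.

s0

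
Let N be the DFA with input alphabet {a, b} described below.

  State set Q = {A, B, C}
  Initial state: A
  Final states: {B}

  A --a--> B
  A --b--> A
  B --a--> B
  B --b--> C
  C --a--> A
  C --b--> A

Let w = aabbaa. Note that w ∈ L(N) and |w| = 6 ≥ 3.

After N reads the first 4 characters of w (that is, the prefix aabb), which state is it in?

State sequence: A -a-> B -a-> B -b-> C -b-> A

After reading 4 characters, N is in state A.
(This kind of state-tracing is the core of the pumping-lemma construction: with 3 states, pigeonhole forces a repeat within the first 3 steps.)

A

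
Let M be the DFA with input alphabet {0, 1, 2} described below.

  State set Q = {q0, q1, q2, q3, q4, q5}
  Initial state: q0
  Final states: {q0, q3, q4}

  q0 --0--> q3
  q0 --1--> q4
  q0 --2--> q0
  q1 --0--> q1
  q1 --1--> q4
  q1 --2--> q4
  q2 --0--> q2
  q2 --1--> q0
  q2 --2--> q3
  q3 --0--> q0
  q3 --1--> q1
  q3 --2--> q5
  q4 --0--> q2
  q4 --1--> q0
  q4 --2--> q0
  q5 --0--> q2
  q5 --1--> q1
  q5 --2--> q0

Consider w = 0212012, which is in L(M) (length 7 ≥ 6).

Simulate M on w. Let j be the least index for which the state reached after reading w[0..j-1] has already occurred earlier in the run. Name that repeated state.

State sequence: q0 -0-> q3 -2-> q5 -1-> q1 -2-> q4 -0-> q2 -1-> q0 -2-> q0
First repeat at step 6: q0 was already visited.

The earliest repeat is at step j = 6: M is in q0, which it already visited at step i = 0.
Since M has 6 states, any run of length ≥ 6 visits 6+1 states, so by pigeonhole some state repeats within the first 6 steps — that repeat gives the pumpable loop.

q0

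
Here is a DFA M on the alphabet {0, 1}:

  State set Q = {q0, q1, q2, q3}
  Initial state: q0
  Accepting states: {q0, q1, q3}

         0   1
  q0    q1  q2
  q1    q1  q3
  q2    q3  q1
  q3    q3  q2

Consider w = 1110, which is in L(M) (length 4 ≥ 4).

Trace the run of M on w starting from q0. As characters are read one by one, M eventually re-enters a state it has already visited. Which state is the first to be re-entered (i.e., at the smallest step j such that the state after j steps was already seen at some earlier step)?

Run of M on w = 1 1 1 0:
  step 0: q0  (start)
  step 1: q2  (read 1: q0→q2)
  step 2: q1  (read 1: q2→q1)
  step 3: q3  (read 1: q1→q3)
  step 4: q3  (read 0: q3→q3)   ← first repeat (q3 seen earlier)

The earliest repeat is at step j = 4: M is in q3, which it already visited at step i = 3.
Since M has 4 states, any run of length ≥ 4 visits 4+1 states, so by pigeonhole some state repeats within the first 4 steps — that repeat gives the pumpable loop.

q3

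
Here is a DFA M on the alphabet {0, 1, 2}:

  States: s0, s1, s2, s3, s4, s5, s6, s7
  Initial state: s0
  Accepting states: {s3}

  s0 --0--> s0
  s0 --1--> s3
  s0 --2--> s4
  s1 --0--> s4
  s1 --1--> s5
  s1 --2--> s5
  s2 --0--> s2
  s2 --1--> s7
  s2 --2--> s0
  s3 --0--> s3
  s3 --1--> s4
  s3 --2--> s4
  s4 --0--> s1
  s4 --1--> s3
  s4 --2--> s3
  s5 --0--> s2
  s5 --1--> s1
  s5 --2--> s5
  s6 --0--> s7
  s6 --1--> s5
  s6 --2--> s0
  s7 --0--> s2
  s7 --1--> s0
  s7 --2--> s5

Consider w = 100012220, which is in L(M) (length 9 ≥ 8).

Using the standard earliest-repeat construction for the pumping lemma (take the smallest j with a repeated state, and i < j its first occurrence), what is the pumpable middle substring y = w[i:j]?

0

State sequence: s0 -1-> s3 -0-> s3 -0-> s3 -0-> s3 -1-> s4 -2-> s3 -2-> s4 -2-> s3 -0-> s3
First repeat at step 2: s3 was already visited.

So i = 1, j = 2, giving x = w[0:1] = 1, y = w[1:2] = 0, z = w[2:9] = 0012220.
Check: |xy| = 2 ≤ 8 and |y| = 1 ≥ 1. Reading y takes M from s3 back to s3, so every xyⁱz is accepted.
With |Q| = 8, pigeonhole forces a state repeat no later than step 8; the substring read between the first and second visits to that state can be pumped.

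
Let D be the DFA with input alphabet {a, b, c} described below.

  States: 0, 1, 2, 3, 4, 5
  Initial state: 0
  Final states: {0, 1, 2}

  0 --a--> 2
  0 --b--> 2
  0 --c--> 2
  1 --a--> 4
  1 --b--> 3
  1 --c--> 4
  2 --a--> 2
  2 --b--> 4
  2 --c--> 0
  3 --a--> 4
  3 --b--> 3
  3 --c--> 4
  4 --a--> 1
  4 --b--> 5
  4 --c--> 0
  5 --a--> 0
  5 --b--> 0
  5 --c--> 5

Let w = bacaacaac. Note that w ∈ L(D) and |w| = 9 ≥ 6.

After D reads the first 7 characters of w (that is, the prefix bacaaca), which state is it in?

2

Run of D on the first 7 characters of w = b a c a a c a:
  step 0: 0  (start)
  step 1: 2  (read b: 0→2)
  step 2: 2  (read a: 2→2)
  step 3: 0  (read c: 2→0)
  step 4: 2  (read a: 0→2)
  step 5: 2  (read a: 2→2)
  step 6: 0  (read c: 2→0)
  step 7: 2  (read a: 0→2)

After reading 7 characters, D is in state 2.
(This kind of state-tracing is the core of the pumping-lemma construction: with 6 states, pigeonhole forces a repeat within the first 6 steps.)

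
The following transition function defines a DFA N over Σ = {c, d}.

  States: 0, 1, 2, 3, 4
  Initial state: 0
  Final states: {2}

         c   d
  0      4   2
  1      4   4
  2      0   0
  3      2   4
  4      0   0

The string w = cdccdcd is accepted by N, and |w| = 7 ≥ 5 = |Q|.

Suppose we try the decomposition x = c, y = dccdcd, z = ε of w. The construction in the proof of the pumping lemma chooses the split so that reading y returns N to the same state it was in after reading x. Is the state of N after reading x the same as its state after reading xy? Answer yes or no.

State sequence: 0 -c-> 4 -d-> 0 -c-> 4 -c-> 0 -d-> 2 -c-> 0 -d-> 2

After x (step 1): 4. After xy (step 7): 2.
They differ (4 ≠ 2), so y is not a cycle from the state after x; this split is not the one the pumping-lemma construction produces, and pumping y need not keep the string in L(N).

no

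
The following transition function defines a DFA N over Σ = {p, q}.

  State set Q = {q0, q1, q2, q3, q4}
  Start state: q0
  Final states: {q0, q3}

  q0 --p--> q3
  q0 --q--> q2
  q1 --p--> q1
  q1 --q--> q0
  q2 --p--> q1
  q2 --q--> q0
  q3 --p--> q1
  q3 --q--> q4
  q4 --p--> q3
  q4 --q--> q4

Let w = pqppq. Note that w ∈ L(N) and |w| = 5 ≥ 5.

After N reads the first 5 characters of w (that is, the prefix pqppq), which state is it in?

q0

Run of N on the first 5 characters of w = p q p p q:
  step 0: q0  (start)
  step 1: q3  (read p: q0→q3)
  step 2: q4  (read q: q3→q4)
  step 3: q3  (read p: q4→q3)
  step 4: q1  (read p: q3→q1)
  step 5: q0  (read q: q1→q0)

After reading 5 characters, N is in state q0.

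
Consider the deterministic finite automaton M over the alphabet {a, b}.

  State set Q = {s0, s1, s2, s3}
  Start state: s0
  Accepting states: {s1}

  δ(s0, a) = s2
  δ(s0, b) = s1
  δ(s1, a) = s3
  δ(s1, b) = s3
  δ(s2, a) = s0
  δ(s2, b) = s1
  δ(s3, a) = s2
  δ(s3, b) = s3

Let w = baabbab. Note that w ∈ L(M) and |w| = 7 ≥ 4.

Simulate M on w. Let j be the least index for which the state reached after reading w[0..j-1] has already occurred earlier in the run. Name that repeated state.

Run of M on w = b a a b b a b:
  step 0: s0  (start)
  step 1: s1  (read b: s0→s1)
  step 2: s3  (read a: s1→s3)
  step 3: s2  (read a: s3→s2)
  step 4: s1  (read b: s2→s1)   ← first repeat (s1 seen earlier)
  step 5: s3  (read b: s1→s3)
  step 6: s2  (read a: s3→s2)
  step 7: s1  (read b: s2→s1)

The earliest repeat is at step j = 4: M is in s1, which it already visited at step i = 1.

s1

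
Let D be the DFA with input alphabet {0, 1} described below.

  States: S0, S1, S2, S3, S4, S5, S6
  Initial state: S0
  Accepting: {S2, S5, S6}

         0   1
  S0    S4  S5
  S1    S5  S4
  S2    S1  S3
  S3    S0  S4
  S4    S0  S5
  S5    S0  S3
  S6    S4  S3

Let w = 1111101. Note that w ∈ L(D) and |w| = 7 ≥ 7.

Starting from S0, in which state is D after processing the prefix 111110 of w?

Run of D on the first 6 characters of w = 1 1 1 1 1 0:
  step 0: S0  (start)
  step 1: S5  (read 1: S0→S5)
  step 2: S3  (read 1: S5→S3)
  step 3: S4  (read 1: S3→S4)
  step 4: S5  (read 1: S4→S5)
  step 5: S3  (read 1: S5→S3)
  step 6: S0  (read 0: S3→S0)

After reading 6 characters, D is in state S0.

S0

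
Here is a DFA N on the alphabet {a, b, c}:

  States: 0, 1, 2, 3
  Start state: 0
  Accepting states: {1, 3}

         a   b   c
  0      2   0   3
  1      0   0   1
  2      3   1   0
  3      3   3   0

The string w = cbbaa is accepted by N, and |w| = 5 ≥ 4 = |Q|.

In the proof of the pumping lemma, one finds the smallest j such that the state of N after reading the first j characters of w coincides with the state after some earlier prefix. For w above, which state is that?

State sequence: 0 -c-> 3 -b-> 3 -b-> 3 -a-> 3 -a-> 3
First repeat at step 2: 3 was already visited.

The earliest repeat is at step j = 2: N is in 3, which it already visited at step i = 1.
With |Q| = 4, pigeonhole forces a state repeat no later than step 4; the substring read between the first and second visits to that state can be pumped.

3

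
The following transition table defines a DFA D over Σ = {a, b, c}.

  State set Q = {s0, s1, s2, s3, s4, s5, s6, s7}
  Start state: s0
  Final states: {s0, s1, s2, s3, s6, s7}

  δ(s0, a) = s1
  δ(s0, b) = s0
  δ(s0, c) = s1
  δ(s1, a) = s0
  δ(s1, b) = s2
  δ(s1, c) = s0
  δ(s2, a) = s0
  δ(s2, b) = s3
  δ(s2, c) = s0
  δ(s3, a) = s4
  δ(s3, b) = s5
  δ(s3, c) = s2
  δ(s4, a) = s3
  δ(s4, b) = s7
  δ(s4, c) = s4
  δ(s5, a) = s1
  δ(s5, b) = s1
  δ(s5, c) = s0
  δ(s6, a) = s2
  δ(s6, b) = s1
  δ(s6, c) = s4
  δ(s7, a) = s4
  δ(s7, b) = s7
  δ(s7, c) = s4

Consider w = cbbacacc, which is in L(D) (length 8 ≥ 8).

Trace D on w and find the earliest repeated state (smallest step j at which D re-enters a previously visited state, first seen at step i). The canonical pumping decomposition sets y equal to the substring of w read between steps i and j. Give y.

Run of D on w = c b b a c a c c:
  step 0: s0  (start)
  step 1: s1  (read c: s0→s1)
  step 2: s2  (read b: s1→s2)
  step 3: s3  (read b: s2→s3)
  step 4: s4  (read a: s3→s4)
  step 5: s4  (read c: s4→s4)   ← first repeat (s4 seen earlier)
  step 6: s3  (read a: s4→s3)
  step 7: s2  (read c: s3→s2)
  step 8: s0  (read c: s2→s0)

So i = 4, j = 5, giving x = w[0:4] = cbba, y = w[4:5] = c, z = w[5:8] = acc.
Check: |xy| = 5 ≤ 8 and |y| = 1 ≥ 1. Reading y takes D from s4 back to s4, so every xyⁱz is accepted.

c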